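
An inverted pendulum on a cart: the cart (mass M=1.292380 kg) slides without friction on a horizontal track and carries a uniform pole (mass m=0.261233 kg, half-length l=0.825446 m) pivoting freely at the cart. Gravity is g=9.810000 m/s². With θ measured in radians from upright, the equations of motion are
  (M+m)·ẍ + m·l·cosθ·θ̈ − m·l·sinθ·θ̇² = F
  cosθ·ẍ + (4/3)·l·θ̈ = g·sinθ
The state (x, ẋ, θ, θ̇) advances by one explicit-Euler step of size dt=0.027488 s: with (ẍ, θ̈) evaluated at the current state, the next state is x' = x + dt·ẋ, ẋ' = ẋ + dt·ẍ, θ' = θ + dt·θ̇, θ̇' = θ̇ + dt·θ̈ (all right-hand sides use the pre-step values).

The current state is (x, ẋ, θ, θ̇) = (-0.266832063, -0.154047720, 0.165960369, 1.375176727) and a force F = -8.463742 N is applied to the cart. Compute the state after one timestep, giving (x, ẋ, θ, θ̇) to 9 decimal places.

sinθ=0.165199581, cosθ=0.986260158
temp = (F + m·l·θ̇²·sinθ)/(M+m) = (-8.463742 + 0.067366297)/1.553613 = -5.404419056
θ̈ = (g·sinθ − cosθ·temp)/(l·(4/3 − m·cos²θ/(M+m))) = 7.198489115
ẍ = temp − m·l·θ̈·cosθ/(M+m) = -6.389805765
Euler: x'=-0.266832063+0.027488·-0.154047720=-0.271066527, ẋ'=-0.154047720+0.027488·-6.389805765=-0.329690701
       θ'=0.165960369+0.027488·1.375176727=0.203761227, θ̇'=1.375176727+0.027488·7.198489115=1.573048796

(-0.271066527, -0.329690701, 0.203761227, 1.573048796)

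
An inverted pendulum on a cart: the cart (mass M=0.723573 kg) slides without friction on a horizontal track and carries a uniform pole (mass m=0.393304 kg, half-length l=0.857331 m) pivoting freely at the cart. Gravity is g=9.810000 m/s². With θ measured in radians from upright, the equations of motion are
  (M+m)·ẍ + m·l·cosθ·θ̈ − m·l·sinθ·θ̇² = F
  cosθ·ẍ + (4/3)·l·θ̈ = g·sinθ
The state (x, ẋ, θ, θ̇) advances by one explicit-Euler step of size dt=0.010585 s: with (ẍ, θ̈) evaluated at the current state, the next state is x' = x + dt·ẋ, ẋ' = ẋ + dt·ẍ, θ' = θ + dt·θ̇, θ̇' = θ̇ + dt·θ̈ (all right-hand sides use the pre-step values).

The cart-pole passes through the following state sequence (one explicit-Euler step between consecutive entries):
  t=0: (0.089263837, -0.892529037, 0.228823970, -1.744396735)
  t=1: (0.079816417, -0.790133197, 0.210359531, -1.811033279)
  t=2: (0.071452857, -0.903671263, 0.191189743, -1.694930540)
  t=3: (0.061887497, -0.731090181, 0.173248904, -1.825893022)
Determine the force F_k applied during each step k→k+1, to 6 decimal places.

F_0 = 8.504147 N
F_1 = -8.593915 N
F_2 = 13.929955 N

step 0→1:
  ẍ = (ẋ'−ẋ)/dt = (-0.790133197−-0.892529037)/0.010585 = 9.673674
  θ̈ = (θ̇'−θ̇)/dt = (-1.811033279−-1.744396735)/0.010585 = -6.295375
  sinθ=0.226832, cosθ=0.973934
  F = (M+m)·ẍ + m·l·cosθ·θ̈ − m·l·sinθ·θ̇² = 10.804304 + -2.067416 − 0.232741 = 8.504147
step 1→2:
  ẍ = (ẋ'−ẋ)/dt = (-0.903671263−-0.790133197)/0.010585 = -10.726317
  θ̈ = (θ̇'−θ̇)/dt = (-1.694930540−-1.811033279)/0.010585 = 10.968610
  sinθ=0.208812, cosθ=0.977956
  F = (M+m)·ẍ + m·l·cosθ·θ̈ − m·l·sinθ·θ̇² = -11.979977 + 3.616994 − 0.230932 = -8.593915
step 2→3:
  ẍ = (ẋ'−ẋ)/dt = (-0.731090181−-0.903671263)/0.010585 = 16.304306
  θ̈ = (θ̇'−θ̇)/dt = (-1.825893022−-1.694930540)/0.010585 = -12.372459
  sinθ=0.190027, cosθ=0.981779
  F = (M+m)·ẍ + m·l·cosθ·θ̈ − m·l·sinθ·θ̇² = 18.209905 + -4.095874 − 0.184076 = 13.929955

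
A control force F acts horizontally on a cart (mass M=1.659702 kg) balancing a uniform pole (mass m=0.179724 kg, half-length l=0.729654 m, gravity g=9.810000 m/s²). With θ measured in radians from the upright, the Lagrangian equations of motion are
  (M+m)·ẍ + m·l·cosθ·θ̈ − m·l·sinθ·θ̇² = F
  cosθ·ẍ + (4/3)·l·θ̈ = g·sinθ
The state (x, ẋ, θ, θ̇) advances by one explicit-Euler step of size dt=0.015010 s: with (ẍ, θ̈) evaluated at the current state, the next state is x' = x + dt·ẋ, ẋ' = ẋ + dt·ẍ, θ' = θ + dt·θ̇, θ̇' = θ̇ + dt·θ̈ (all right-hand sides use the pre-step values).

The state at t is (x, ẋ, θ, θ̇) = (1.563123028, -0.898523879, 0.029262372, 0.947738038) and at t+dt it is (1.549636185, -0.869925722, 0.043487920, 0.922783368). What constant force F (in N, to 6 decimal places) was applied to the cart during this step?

ẍ = (ẋ'−ẋ)/dt = (-0.869925722−-0.898523879)/0.015010 = 1.905274
θ̈ = (θ̇'−θ̇)/dt = (0.922783368−0.947738038)/0.015010 = -1.662536
sinθ=0.029258, cosθ=0.999572
F = (M+m)·ẍ + m·l·cosθ·θ̈ − m·l·sinθ·θ̇² = 3.504610 + -0.217926 − 0.003446 = 3.283238

F = 3.283238 N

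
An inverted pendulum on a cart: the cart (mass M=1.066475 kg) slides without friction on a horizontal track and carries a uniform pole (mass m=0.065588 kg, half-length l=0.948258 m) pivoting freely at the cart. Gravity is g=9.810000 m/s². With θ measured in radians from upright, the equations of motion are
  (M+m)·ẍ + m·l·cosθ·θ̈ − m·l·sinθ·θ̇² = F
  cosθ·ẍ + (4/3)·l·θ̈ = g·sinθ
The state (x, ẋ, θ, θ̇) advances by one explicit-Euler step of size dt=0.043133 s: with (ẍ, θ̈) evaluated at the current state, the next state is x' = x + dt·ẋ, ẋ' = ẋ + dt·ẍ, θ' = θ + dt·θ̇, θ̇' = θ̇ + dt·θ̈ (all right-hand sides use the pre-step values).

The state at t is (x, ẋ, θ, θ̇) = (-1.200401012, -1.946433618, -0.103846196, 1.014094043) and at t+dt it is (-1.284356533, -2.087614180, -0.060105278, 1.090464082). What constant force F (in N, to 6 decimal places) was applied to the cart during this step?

ẍ = (ẋ'−ẋ)/dt = (-2.087614180−-1.946433618)/0.043133 = -3.273145
θ̈ = (θ̇'−θ̇)/dt = (1.090464082−1.014094043)/0.043133 = 1.770571
sinθ=-0.103660, cosθ=0.994613
F = (M+m)·ẍ + m·l·cosθ·θ̈ − m·l·sinθ·θ̇² = -3.705406 + 0.109526 − -0.006630 = -3.589250

F = -3.589250 N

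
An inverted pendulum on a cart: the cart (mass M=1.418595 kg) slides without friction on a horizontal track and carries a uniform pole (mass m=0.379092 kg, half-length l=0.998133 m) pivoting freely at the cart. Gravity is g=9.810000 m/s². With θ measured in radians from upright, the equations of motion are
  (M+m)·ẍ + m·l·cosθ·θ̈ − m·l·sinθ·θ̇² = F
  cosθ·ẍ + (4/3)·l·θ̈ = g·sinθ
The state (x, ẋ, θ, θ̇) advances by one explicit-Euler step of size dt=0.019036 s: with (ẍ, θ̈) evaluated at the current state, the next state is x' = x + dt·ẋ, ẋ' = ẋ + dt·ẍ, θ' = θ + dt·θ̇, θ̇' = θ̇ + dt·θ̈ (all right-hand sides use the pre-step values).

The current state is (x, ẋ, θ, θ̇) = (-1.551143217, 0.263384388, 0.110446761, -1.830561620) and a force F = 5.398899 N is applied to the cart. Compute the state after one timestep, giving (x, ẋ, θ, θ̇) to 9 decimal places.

sinθ=0.110222351, cosθ=0.993906954
temp = (F + m·l·θ̇²·sinθ)/(M+m) = (5.398899 + 0.139756304)/1.797687 = 3.080989797
θ̈ = (g·sinθ − cosθ·temp)/(l·(4/3 − m·cos²θ/(M+m))) = -1.764097903
ẍ = temp − m·l·θ̈·cosθ/(M+m) = 3.450041632
Euler: x'=-1.551143217+0.019036·0.263384388=-1.546129432, ẋ'=0.263384388+0.019036·3.450041632=0.329059380
       θ'=0.110446761+0.019036·-1.830561620=0.075600190, θ̇'=-1.830561620+0.019036·-1.764097903=-1.864142988

(-1.546129432, 0.329059380, 0.075600190, -1.864142988)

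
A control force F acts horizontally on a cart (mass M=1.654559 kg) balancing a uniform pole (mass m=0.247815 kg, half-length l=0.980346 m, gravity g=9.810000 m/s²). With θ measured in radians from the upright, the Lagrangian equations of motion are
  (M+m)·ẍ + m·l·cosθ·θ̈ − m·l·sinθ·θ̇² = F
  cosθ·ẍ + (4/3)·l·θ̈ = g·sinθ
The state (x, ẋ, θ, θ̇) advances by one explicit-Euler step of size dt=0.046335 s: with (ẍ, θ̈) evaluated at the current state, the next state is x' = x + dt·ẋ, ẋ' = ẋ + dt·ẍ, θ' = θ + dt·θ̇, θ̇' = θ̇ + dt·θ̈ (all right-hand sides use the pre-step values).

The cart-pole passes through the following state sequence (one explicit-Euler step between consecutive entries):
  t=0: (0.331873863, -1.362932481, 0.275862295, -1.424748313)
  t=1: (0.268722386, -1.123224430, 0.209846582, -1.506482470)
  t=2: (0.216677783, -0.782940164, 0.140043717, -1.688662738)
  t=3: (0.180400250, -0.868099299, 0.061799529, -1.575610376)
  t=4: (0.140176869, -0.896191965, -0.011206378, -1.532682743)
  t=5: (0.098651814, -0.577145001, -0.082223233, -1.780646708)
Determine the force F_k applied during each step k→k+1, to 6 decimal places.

F_0 = 9.295012 N
F_1 = 12.921926 N
F_2 = -3.006122 N
F_3 = -0.965999 N
F_4 = 11.805445 N

step 0→1:
  ẍ = (ẋ'−ẋ)/dt = (-1.123224430−-1.362932481)/0.046335 = 5.173369
  θ̈ = (θ̇'−θ̇)/dt = (-1.506482470−-1.424748313)/0.046335 = -1.763983
  sinθ=0.272377, cosθ=0.962191
  F = (M+m)·ẍ + m·l·cosθ·θ̈ − m·l·sinθ·θ̇² = 9.841683 + -0.412347 − 0.134324 = 9.295012
step 1→2:
  ẍ = (ẋ'−ẋ)/dt = (-0.782940164−-1.123224430)/0.046335 = 7.344001
  θ̈ = (θ̇'−θ̇)/dt = (-1.688662738−-1.506482470)/0.046335 = -3.931807
  sinθ=0.208310, cosθ=0.978063
  F = (M+m)·ẍ + m·l·cosθ·θ̈ − m·l·sinθ·θ̇² = 13.971036 + -0.934256 − 0.114854 = 12.921926
step 2→3:
  ẍ = (ẋ'−ẋ)/dt = (-0.868099299−-0.782940164)/0.046335 = -1.837901
  θ̈ = (θ̇'−θ̇)/dt = (-1.575610376−-1.688662738)/0.046335 = 2.439891
  sinθ=0.139586, cosθ=0.990210
  F = (M+m)·ẍ + m·l·cosθ·θ̈ − m·l·sinθ·θ̇² = -3.496375 + 0.586955 − 0.096702 = -3.006122
step 3→4:
  ẍ = (ẋ'−ẋ)/dt = (-0.896191965−-0.868099299)/0.046335 = -0.606295
  θ̈ = (θ̇'−θ̇)/dt = (-1.532682743−-1.575610376)/0.046335 = 0.926462
  sinθ=0.061760, cosθ=0.998091
  F = (M+m)·ẍ + m·l·cosθ·θ̈ − m·l·sinθ·θ̇² = -1.153399 + 0.224649 − 0.037249 = -0.965999
step 4→5:
  ẍ = (ẋ'−ẋ)/dt = (-0.577145001−-0.896191965)/0.046335 = 6.885658
  θ̈ = (θ̇'−θ̇)/dt = (-1.780646708−-1.532682743)/0.046335 = -5.351548
  sinθ=-0.011206, cosθ=0.999937
  F = (M+m)·ẍ + m·l·cosθ·θ̈ − m·l·sinθ·θ̇² = 13.099097 + -1.300047 − -0.006395 = 11.805445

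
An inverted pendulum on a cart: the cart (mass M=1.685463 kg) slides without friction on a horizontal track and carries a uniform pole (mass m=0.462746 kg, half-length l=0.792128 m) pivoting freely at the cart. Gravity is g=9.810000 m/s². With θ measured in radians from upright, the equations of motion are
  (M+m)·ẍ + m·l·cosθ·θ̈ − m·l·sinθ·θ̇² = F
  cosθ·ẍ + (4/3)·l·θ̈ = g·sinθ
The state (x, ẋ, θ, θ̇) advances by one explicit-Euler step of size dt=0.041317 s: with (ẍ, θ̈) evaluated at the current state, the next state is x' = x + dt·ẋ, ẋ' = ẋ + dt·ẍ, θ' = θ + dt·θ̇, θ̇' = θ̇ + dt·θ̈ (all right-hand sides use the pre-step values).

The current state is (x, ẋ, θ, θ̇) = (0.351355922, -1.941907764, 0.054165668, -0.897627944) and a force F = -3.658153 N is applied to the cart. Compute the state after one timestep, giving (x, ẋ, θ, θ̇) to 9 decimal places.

(0.271122119, -2.029628754, 0.017078374, -0.793917413)

sinθ=0.054139186, cosθ=0.998533399
temp = (F + m·l·θ̇²·sinθ)/(M+m) = (-3.658153 + 0.015989780)/2.148209 = -1.695441747
θ̈ = (g·sinθ − cosθ·temp)/(l·(4/3 − m·cos²θ/(M+m))) = 2.510117655
ẍ = temp − m·l·θ̈·cosθ/(M+m) = -2.123120998
Euler: x'=0.351355922+0.041317·-1.941907764=0.271122119, ẋ'=-1.941907764+0.041317·-2.123120998=-2.029628754
       θ'=0.054165668+0.041317·-0.897627944=0.017078374, θ̇'=-0.897627944+0.041317·2.510117655=-0.793917413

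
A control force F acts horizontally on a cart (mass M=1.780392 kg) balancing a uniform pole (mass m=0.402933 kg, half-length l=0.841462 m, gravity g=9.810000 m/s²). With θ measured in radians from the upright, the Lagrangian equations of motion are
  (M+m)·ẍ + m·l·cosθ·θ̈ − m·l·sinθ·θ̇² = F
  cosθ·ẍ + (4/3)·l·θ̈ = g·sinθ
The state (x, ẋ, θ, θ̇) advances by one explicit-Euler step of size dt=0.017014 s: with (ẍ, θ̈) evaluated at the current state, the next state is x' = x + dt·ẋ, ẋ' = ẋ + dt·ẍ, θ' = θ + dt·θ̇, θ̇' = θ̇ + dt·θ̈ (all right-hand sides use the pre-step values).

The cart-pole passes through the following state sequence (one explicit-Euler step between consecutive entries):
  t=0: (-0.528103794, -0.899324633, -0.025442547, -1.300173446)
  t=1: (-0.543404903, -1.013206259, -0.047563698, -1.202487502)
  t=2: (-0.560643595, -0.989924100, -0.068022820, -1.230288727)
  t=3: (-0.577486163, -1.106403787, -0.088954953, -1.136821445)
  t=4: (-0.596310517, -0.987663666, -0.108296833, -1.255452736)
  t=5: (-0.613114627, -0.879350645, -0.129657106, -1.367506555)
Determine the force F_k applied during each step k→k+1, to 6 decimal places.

F_0 = -12.653259 N
F_1 = 2.457605 N
F_2 = -13.054101 N
F_3 = 12.921555 N
F_4 = 11.737139 N

step 0→1:
  ẍ = (ẋ'−ẋ)/dt = (-1.013206259−-0.899324633)/0.017014 = -6.693407
  θ̈ = (θ̇'−θ̇)/dt = (-1.202487502−-1.300173446)/0.017014 = 5.741504
  sinθ=-0.025440, cosθ=0.999676
  F = (M+m)·ẍ + m·l·cosθ·θ̈ − m·l·sinθ·θ̇² = -14.613883 + 1.946043 − -0.014581 = -12.653259
step 1→2:
  ẍ = (ẋ'−ẋ)/dt = (-0.989924100−-1.013206259)/0.017014 = 1.368412
  θ̈ = (θ̇'−θ̇)/dt = (-1.230288727−-1.202487502)/0.017014 = -1.634021
  sinθ=-0.047546, cosθ=0.998869
  F = (M+m)·ẍ + m·l·cosθ·θ̈ − m·l·sinθ·θ̇² = 2.987688 + -0.553393 − -0.023310 = 2.457605
step 2→3:
  ẍ = (ẋ'−ẋ)/dt = (-1.106403787−-0.989924100)/0.017014 = -6.846108
  θ̈ = (θ̇'−θ̇)/dt = (-1.136821445−-1.230288727)/0.017014 = 5.493551
  sinθ=-0.067970, cosθ=0.997687
  F = (M+m)·ẍ + m·l·cosθ·θ̈ − m·l·sinθ·θ̇² = -14.947279 + 1.858296 − -0.034882 = -13.054101
step 3→4:
  ẍ = (ẋ'−ẋ)/dt = (-0.987663666−-1.106403787)/0.017014 = 6.978966
  θ̈ = (θ̇'−θ̇)/dt = (-1.255452736−-1.136821445)/0.017014 = -6.972569
  sinθ=-0.088838, cosθ=0.996046
  F = (M+m)·ẍ + m·l·cosθ·θ̈ − m·l·sinθ·θ̇² = 15.237350 + -2.354722 − -0.038927 = 12.921555
step 4→5:
  ẍ = (ẋ'−ẋ)/dt = (-0.879350645−-0.987663666)/0.017014 = 6.366112
  θ̈ = (θ̇'−θ̇)/dt = (-1.367506555−-1.255452736)/0.017014 = -6.585977
  sinθ=-0.108085, cosθ=0.994142
  F = (M+m)·ẍ + m·l·cosθ·θ̈ − m·l·sinθ·θ̇² = 13.899290 + -2.219912 − -0.057761 = 11.737139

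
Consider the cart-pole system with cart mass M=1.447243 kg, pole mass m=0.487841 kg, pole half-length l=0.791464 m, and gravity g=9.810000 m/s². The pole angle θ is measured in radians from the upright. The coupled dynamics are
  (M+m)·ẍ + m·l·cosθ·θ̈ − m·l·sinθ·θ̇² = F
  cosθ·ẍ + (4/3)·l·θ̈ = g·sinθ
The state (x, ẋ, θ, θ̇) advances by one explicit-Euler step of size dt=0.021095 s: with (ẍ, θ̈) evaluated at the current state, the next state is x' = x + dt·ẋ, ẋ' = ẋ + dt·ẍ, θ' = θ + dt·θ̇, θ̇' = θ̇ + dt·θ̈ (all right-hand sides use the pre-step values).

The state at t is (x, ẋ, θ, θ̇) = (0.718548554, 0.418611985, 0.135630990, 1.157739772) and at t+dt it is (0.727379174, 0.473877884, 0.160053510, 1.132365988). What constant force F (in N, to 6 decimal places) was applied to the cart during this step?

ẍ = (ẋ'−ẋ)/dt = (0.473877884−0.418611985)/0.021095 = 2.619858
θ̈ = (θ̇'−θ̇)/dt = (1.132365988−1.157739772)/0.021095 = -1.202834
sinθ=0.135216, cosθ=0.990816
F = (M+m)·ẍ + m·l·cosθ·θ̈ − m·l·sinθ·θ̇² = 5.069645 + -0.460159 − 0.069977 = 4.539508

F = 4.539508 N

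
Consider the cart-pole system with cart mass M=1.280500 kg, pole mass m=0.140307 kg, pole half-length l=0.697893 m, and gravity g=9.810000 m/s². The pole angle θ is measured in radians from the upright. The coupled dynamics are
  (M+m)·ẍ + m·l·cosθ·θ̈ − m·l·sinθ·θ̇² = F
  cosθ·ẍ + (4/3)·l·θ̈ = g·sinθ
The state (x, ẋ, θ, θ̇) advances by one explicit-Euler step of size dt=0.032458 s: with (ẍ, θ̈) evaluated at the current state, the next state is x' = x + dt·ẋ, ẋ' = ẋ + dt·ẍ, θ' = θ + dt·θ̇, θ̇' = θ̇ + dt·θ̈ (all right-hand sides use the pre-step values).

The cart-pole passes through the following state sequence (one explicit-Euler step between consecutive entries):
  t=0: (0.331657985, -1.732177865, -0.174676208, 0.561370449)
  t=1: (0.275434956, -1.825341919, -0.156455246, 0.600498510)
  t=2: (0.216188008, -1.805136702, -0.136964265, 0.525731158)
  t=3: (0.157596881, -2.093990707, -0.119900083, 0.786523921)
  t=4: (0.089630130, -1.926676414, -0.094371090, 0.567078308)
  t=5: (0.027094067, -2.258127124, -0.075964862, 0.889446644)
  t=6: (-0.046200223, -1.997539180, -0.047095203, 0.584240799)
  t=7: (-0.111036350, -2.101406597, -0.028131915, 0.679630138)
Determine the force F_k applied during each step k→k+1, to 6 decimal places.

step 0→1:
  ẍ = (ẋ'−ẋ)/dt = (-1.825341919−-1.732177865)/0.032458 = -2.870296
  θ̈ = (θ̇'−θ̇)/dt = (0.600498510−0.561370449)/0.032458 = 1.205498
  sinθ=-0.173789, cosθ=0.984783
  F = (M+m)·ẍ + m·l·cosθ·θ̈ − m·l·sinθ·θ̇² = -4.078136 + 0.116245 − -0.005363 = -3.956528
step 1→2:
  ẍ = (ẋ'−ẋ)/dt = (-1.805136702−-1.825341919)/0.032458 = 0.622503
  θ̈ = (θ̇'−θ̇)/dt = (0.525731158−0.600498510)/0.032458 = -2.303511
  sinθ=-0.155818, cosθ=0.987786
  F = (M+m)·ẍ + m·l·cosθ·θ̈ − m·l·sinθ·θ̇² = 0.884457 + -0.222803 − -0.005502 = 0.667156
step 2→3:
  ẍ = (ẋ'−ẋ)/dt = (-2.093990707−-1.805136702)/0.032458 = -8.899316
  θ̈ = (θ̇'−θ̇)/dt = (0.786523921−0.525731158)/0.032458 = 8.034776
  sinθ=-0.136536, cosθ=0.990635
  F = (M+m)·ẍ + m·l·cosθ·θ̈ − m·l·sinθ·θ̇² = -12.644211 + 0.779391 − -0.003695 = -11.861124
step 3→4:
  ẍ = (ẋ'−ẋ)/dt = (-1.926676414−-2.093990707)/0.032458 = 5.154794
  θ̈ = (θ̇'−θ̇)/dt = (0.567078308−0.786523921)/0.032458 = -6.760910
  sinθ=-0.119613, cosθ=0.992821
  F = (M+m)·ẍ + m·l·cosθ·θ̈ − m·l·sinθ·θ̇² = 7.323967 + -0.657270 − -0.007246 = 6.673942
step 4→5:
  ẍ = (ẋ'−ẋ)/dt = (-2.258127124−-1.926676414)/0.032458 = -10.211680
  θ̈ = (θ̇'−θ̇)/dt = (0.889446644−0.567078308)/0.032458 = 9.931861
  sinθ=-0.094231, cosθ=0.995550
  F = (M+m)·ẍ + m·l·cosθ·θ̈ − m·l·sinθ·θ̇² = -14.508826 + 0.968193 − -0.002967 = -13.537666
step 5→6:
  ẍ = (ẋ'−ẋ)/dt = (-1.997539180−-2.258127124)/0.032458 = 8.028466
  θ̈ = (θ̇'−θ̇)/dt = (0.584240799−0.889446644)/0.032458 = -9.403101
  sinθ=-0.075892, cosθ=0.997116
  F = (M+m)·ẍ + m·l·cosθ·θ̈ − m·l·sinθ·θ̇² = 11.406900 + -0.918089 − -0.005879 = 10.494690
step 6→7:
  ẍ = (ẋ'−ẋ)/dt = (-2.101406597−-1.997539180)/0.032458 = -3.200056
  θ̈ = (θ̇'−θ̇)/dt = (0.679630138−0.584240799)/0.032458 = 2.938855
  sinθ=-0.047078, cosθ=0.998891
  F = (M+m)·ẍ + m·l·cosθ·θ̈ − m·l·sinθ·θ̇² = -4.546662 + 0.287451 − -0.001574 = -4.257637

F_0 = -3.956528 N
F_1 = 0.667156 N
F_2 = -11.861124 N
F_3 = 6.673942 N
F_4 = -13.537666 N
F_5 = 10.494690 N
F_6 = -4.257637 N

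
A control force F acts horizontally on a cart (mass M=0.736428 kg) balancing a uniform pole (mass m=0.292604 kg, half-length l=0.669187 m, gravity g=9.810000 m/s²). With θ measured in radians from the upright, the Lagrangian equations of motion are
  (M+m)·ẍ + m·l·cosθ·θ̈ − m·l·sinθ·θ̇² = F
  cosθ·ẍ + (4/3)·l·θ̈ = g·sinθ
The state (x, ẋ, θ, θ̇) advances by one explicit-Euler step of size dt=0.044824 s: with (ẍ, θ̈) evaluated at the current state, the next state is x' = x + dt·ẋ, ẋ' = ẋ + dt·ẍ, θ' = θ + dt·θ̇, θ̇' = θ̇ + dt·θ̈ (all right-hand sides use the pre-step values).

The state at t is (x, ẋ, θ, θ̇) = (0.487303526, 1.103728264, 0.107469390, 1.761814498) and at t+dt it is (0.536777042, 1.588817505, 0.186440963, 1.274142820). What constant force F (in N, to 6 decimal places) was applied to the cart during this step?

F = 8.953053 N

ẍ = (ẋ'−ẋ)/dt = (1.588817505−1.103728264)/0.044824 = 10.822087
θ̈ = (θ̇'−θ̇)/dt = (1.274142820−1.761814498)/0.044824 = -10.879700
sinθ=0.107263, cosθ=0.994231
F = (M+m)·ẍ + m·l·cosθ·θ̈ − m·l·sinθ·θ̇² = 11.136274 + -2.118029 − 0.065192 = 8.953053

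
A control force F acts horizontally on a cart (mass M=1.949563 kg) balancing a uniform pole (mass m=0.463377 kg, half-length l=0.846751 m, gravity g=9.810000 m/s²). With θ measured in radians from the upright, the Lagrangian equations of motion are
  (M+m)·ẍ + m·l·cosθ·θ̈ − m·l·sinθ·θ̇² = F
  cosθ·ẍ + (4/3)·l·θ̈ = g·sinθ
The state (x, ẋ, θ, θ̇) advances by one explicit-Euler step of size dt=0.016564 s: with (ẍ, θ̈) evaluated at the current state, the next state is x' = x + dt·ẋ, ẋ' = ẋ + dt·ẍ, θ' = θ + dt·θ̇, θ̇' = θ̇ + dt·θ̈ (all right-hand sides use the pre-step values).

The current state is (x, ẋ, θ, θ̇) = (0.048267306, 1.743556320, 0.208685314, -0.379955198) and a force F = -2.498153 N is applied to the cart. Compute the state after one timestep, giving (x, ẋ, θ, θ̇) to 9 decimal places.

sinθ=0.207173917, cosθ=0.978304129
temp = (F + m·l·θ̇²·sinθ)/(M+m) = (-2.498153 + 0.011735188)/2.412940 = -1.030451570
θ̈ = (g·sinθ − cosθ·temp)/(l·(4/3 − m·cos²θ/(M+m))) = 3.123647618
ẍ = temp − m·l·θ̈·cosθ/(M+m) = -1.527363691
Euler: x'=0.048267306+0.016564·1.743556320=0.077147573, ẋ'=1.743556320+0.016564·-1.527363691=1.718257068
       θ'=0.208685314+0.016564·-0.379955198=0.202391736, θ̇'=-0.379955198+0.016564·3.123647618=-0.328215099

(0.077147573, 1.718257068, 0.202391736, -0.328215099)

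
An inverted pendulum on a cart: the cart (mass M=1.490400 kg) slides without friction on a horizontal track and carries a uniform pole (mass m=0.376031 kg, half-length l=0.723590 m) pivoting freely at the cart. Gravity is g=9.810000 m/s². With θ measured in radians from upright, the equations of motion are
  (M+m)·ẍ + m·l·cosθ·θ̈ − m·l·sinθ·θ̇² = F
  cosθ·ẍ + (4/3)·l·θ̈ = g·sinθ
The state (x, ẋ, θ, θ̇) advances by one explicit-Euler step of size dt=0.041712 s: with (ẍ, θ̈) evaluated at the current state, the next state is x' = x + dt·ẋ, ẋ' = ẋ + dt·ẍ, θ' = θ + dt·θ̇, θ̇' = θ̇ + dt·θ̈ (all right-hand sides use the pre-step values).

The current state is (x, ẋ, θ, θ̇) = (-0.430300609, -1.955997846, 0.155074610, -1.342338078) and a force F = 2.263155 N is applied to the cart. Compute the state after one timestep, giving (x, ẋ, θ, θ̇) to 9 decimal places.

(-0.511889191, -1.905751405, 0.099083004, -1.328285022)

sinθ=0.154453814, cosθ=0.988000010
temp = (F + m·l·θ̇²·sinθ)/(M+m) = (2.263155 + 0.075724892)/1.866431 = 1.253129578
θ̈ = (g·sinθ − cosθ·temp)/(l·(4/3 − m·cos²θ/(M+m))) = 0.336906796
ẍ = temp − m·l·θ̈·cosθ/(M+m) = 1.204603970
Euler: x'=-0.430300609+0.041712·-1.955997846=-0.511889191, ẋ'=-1.955997846+0.041712·1.204603970=-1.905751405
       θ'=0.155074610+0.041712·-1.342338078=0.099083004, θ̇'=-1.342338078+0.041712·0.336906796=-1.328285022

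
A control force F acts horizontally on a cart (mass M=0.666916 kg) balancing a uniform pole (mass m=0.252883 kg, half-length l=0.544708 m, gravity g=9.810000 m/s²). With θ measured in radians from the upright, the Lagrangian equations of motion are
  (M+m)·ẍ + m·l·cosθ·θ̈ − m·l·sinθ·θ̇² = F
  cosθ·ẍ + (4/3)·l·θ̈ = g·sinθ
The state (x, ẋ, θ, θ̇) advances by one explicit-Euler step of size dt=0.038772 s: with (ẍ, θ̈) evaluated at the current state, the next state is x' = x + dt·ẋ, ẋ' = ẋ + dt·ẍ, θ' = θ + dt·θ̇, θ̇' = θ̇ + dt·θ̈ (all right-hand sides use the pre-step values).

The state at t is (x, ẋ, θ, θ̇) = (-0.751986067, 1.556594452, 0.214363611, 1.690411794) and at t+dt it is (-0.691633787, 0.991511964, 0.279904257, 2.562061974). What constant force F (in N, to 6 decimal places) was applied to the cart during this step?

F = -10.463461 N

ẍ = (ẋ'−ẋ)/dt = (0.991511964−1.556594452)/0.038772 = -14.574499
θ̈ = (θ̇'−θ̇)/dt = (2.562061974−1.690411794)/0.038772 = 22.481435
sinθ=0.212726, cosθ=0.977112
F = (M+m)·ẍ + m·l·cosθ·θ̈ − m·l·sinθ·θ̇² = -13.405610 + 3.025880 − 0.083731 = -10.463461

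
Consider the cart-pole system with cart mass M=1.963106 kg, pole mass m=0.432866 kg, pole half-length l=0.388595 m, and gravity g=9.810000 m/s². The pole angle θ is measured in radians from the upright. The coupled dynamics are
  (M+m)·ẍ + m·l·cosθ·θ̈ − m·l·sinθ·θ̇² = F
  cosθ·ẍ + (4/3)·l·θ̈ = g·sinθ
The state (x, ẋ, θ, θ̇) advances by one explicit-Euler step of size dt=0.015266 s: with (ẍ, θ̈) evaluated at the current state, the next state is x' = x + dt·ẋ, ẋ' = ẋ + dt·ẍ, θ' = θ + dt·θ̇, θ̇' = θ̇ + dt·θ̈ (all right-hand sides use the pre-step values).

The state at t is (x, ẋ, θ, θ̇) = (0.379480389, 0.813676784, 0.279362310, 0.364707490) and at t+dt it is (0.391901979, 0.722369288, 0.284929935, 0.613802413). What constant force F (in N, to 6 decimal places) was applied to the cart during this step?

F = -11.698457 N

ẍ = (ẋ'−ẋ)/dt = (0.722369288−0.813676784)/0.015266 = -5.981102
θ̈ = (θ̇'−θ̇)/dt = (0.613802413−0.364707490)/0.015266 = 16.316974
sinθ=0.275743, cosθ=0.961231
F = (M+m)·ẍ + m·l·cosθ·θ̈ − m·l·sinθ·θ̇² = -14.330552 + 2.638264 − 0.006169 = -11.698457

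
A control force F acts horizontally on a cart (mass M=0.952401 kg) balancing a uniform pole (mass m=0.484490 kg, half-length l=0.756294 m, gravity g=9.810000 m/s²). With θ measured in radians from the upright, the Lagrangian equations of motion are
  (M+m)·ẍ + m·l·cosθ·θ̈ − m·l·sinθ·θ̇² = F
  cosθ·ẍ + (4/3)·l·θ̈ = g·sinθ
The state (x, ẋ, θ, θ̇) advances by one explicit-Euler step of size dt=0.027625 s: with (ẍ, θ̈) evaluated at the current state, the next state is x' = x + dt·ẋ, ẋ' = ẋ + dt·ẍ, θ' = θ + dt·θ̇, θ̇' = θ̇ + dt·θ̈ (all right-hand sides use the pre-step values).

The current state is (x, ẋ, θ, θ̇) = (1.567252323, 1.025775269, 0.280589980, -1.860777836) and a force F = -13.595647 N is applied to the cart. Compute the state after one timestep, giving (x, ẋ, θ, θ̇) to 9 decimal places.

sinθ=0.276922604, cosθ=0.960892227
temp = (F + m·l·θ̇²·sinθ)/(M+m) = (-13.595647 + 0.351336223)/1.436891 = -9.217338530
θ̈ = (g·sinθ − cosθ·temp)/(l·(4/3 − m·cos²θ/(M+m))) = 14.973307788
ẍ = temp − m·l·θ̈·cosθ/(M+m) = -12.886307848
Euler: x'=1.567252323+0.027625·1.025775269=1.595589365, ẋ'=1.025775269+0.027625·-12.886307848=0.669791015
       θ'=0.280589980+0.027625·-1.860777836=0.229185992, θ̇'=-1.860777836+0.027625·14.973307788=-1.447140208

(1.595589365, 0.669791015, 0.229185992, -1.447140208)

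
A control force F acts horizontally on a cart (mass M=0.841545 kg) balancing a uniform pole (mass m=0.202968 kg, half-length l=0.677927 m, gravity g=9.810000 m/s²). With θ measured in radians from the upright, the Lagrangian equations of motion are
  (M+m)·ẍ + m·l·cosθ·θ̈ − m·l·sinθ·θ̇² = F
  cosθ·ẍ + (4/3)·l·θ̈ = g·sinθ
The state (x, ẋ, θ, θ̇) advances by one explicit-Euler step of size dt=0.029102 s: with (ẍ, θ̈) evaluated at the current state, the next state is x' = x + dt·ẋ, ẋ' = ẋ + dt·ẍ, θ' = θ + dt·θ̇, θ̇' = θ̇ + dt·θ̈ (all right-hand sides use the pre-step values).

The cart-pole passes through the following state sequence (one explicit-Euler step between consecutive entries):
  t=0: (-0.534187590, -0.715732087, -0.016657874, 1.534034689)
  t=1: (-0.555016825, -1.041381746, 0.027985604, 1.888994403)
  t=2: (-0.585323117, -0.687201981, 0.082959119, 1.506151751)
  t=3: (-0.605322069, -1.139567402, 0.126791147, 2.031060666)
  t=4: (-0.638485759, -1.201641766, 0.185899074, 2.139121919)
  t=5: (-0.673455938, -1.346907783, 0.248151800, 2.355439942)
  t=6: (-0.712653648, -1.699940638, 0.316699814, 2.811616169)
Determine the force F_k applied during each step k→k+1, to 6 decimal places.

step 0→1:
  ẍ = (ẋ'−ẋ)/dt = (-1.041381746−-0.715732087)/0.029102 = -11.189941
  θ̈ = (θ̇'−θ̇)/dt = (1.888994403−1.534034689)/0.029102 = 12.197090
  sinθ=-0.016657, cosθ=0.999861
  F = (M+m)·ẍ + m·l·cosθ·θ̈ − m·l·sinθ·θ̇² = -11.688039 + 1.678056 − -0.005394 = -10.004589
step 1→2:
  ẍ = (ẋ'−ẋ)/dt = (-0.687201981−-1.041381746)/0.029102 = 12.170290
  θ̈ = (θ̇'−θ̇)/dt = (1.506151751−1.888994403)/0.029102 = -13.155201
  sinθ=0.027982, cosθ=0.999608
  F = (M+m)·ẍ + m·l·cosθ·θ̈ − m·l·sinθ·θ̇² = 12.712026 + -1.809414 − 0.013739 = 10.888873
step 2→3:
  ẍ = (ẋ'−ẋ)/dt = (-1.139567402−-0.687201981)/0.029102 = -15.544135
  θ̈ = (θ̇'−θ̇)/dt = (2.031060666−1.506151751)/0.029102 = 18.036867
  sinθ=0.082864, cosθ=0.996561
  F = (M+m)·ẍ + m·l·cosθ·θ̈ − m·l·sinθ·θ̇² = -16.236051 + 2.473292 − 0.025865 = -13.788624
step 3→4:
  ẍ = (ẋ'−ẋ)/dt = (-1.201641766−-1.139567402)/0.029102 = -2.132993
  θ̈ = (θ̇'−θ̇)/dt = (2.139121919−2.031060666)/0.029102 = 3.713190
  sinθ=0.126452, cosθ=0.991973
  F = (M+m)·ẍ + m·l·cosθ·θ̈ − m·l·sinθ·θ̇² = -2.227939 + 0.506824 − 0.071776 = -1.792891
step 4→5:
  ẍ = (ẋ'−ẋ)/dt = (-1.346907783−-1.201641766)/0.029102 = -4.991616
  θ̈ = (θ̇'−θ̇)/dt = (2.355439942−2.139121919)/0.029102 = 7.433098
  sinθ=0.184830, cosθ=0.982770
  F = (M+m)·ẍ + m·l·cosθ·θ̈ − m·l·sinθ·θ̇² = -5.213808 + 1.005154 − 0.116374 = -4.325028
step 5→6:
  ẍ = (ẋ'−ẋ)/dt = (-1.699940638−-1.346907783)/0.029102 = -12.130880
  θ̈ = (θ̇'−θ̇)/dt = (2.811616169−2.355439942)/0.029102 = 15.675082
  sinθ=0.245613, cosθ=0.969368
  F = (M+m)·ẍ + m·l·cosθ·θ̈ − m·l·sinθ·θ̇² = -12.670861 + 2.090783 − 0.187502 = -10.767580

F_0 = -10.004589 N
F_1 = 10.888873 N
F_2 = -13.788624 N
F_3 = -1.792891 N
F_4 = -4.325028 N
F_5 = -10.767580 N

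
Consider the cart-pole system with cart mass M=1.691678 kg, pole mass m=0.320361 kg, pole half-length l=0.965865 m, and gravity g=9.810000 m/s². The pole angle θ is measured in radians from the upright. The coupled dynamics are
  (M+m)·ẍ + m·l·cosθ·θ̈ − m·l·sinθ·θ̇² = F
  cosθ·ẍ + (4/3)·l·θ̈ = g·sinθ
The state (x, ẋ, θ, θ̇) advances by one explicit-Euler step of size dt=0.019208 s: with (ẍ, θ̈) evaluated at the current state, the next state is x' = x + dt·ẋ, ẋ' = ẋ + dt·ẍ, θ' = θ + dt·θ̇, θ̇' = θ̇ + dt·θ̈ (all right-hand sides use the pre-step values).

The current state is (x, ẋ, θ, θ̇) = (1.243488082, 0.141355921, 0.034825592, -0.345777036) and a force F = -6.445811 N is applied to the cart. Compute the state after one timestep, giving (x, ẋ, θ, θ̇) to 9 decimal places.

sinθ=0.034818553, cosθ=0.999393650
temp = (F + m·l·θ̇²·sinθ)/(M+m) = (-6.445811 + 0.001288128)/2.012039 = -3.202981091
θ̈ = (g·sinθ − cosθ·temp)/(l·(4/3 − m·cos²θ/(M+m))) = 3.123389440
ẍ = temp − m·l·θ̈·cosθ/(M+m) = -3.683026586
Euler: x'=1.243488082+0.019208·0.141355921=1.246203247, ẋ'=0.141355921+0.019208·-3.683026586=0.070612346
       θ'=0.034825592+0.019208·-0.345777036=0.028183907, θ̇'=-0.345777036+0.019208·3.123389440=-0.285782972

(1.246203247, 0.070612346, 0.028183907, -0.285782972)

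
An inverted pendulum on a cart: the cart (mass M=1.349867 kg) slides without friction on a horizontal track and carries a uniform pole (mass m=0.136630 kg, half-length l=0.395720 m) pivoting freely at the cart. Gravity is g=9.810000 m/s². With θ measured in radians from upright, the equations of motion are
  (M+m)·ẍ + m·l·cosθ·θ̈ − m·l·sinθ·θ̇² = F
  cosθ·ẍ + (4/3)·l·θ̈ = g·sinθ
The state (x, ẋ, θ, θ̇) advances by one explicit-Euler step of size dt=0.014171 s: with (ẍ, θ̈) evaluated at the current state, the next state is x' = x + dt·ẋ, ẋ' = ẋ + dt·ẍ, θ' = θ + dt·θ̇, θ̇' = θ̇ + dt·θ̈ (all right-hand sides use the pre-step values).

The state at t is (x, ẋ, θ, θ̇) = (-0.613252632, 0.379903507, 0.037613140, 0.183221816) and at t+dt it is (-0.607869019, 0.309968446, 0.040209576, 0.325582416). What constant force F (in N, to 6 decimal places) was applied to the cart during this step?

ẍ = (ẋ'−ẋ)/dt = (0.309968446−0.379903507)/0.014171 = -4.935083
θ̈ = (θ̇'−θ̇)/dt = (0.325582416−0.183221816)/0.014171 = 10.045911
sinθ=0.037604, cosθ=0.999293
F = (M+m)·ẍ + m·l·cosθ·θ̈ − m·l·sinθ·θ̇² = -7.335986 + 0.542770 − 0.000068 = -6.793284

F = -6.793284 N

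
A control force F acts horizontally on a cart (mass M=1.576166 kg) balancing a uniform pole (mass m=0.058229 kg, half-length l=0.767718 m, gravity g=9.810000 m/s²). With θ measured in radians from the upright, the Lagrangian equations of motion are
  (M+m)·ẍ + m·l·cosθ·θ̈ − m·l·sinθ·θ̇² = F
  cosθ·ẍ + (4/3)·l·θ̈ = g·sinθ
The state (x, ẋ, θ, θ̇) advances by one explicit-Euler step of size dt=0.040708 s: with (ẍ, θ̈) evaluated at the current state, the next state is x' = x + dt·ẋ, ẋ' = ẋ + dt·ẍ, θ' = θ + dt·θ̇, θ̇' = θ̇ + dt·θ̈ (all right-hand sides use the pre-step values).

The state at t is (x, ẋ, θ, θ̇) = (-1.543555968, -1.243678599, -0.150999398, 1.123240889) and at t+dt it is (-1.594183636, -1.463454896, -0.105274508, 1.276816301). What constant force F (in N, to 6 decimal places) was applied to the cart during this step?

F = -8.648636 N

ẍ = (ẋ'−ẋ)/dt = (-1.463454896−-1.243678599)/0.040708 = -5.398848
θ̈ = (θ̇'−θ̇)/dt = (1.276816301−1.123240889)/0.040708 = 3.772610
sinθ=-0.150426, cosθ=0.988621
F = (M+m)·ẍ + m·l·cosθ·θ̈ − m·l·sinθ·θ̇² = -8.823850 + 0.166730 − -0.008484 = -8.648636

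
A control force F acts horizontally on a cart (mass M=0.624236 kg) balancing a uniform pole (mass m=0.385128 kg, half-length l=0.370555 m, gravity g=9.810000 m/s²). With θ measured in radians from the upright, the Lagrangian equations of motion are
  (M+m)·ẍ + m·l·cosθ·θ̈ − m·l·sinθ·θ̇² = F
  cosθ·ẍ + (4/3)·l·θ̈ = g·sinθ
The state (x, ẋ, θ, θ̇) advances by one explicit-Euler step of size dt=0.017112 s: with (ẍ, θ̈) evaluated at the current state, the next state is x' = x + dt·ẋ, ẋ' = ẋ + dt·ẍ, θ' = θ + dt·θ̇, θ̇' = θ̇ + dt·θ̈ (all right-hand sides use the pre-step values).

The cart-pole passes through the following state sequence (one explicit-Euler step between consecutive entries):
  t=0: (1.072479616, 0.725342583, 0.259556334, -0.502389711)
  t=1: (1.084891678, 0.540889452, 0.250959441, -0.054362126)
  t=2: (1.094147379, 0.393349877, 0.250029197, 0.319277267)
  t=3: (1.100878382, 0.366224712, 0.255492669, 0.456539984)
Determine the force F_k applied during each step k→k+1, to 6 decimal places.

F_0 = -7.278034 N
F_1 = -5.684361 N
F_2 = -0.494446 N

step 0→1:
  ẍ = (ẋ'−ẋ)/dt = (0.540889452−0.725342583)/0.017112 = -10.779168
  θ̈ = (θ̇'−θ̇)/dt = (-0.054362126−-0.502389711)/0.017112 = 26.182070
  sinθ=0.256652, cosθ=0.966504
  F = (M+m)·ẍ + m·l·cosθ·θ̈ − m·l·sinθ·θ̇² = -10.880105 + 3.611315 − 0.009245 = -7.278034
step 1→2:
  ẍ = (ẋ'−ẋ)/dt = (0.393349877−0.540889452)/0.017112 = -8.621995
  θ̈ = (θ̇'−θ̇)/dt = (0.319277267−-0.054362126)/0.017112 = 21.834934
  sinθ=0.248333, cosθ=0.968675
  F = (M+m)·ẍ + m·l·cosθ·θ̈ − m·l·sinθ·θ̇² = -8.702731 + 3.018475 − 0.000105 = -5.684361
step 2→3:
  ẍ = (ẋ'−ẋ)/dt = (0.366224712−0.393349877)/0.017112 = -1.585155
  θ̈ = (θ̇'−θ̇)/dt = (0.456539984−0.319277267)/0.017112 = 8.021430
  sinθ=0.247432, cosθ=0.968905
  F = (M+m)·ẍ + m·l·cosθ·θ̈ − m·l·sinθ·θ̇² = -1.599998 + 1.109152 − 0.003600 = -0.494446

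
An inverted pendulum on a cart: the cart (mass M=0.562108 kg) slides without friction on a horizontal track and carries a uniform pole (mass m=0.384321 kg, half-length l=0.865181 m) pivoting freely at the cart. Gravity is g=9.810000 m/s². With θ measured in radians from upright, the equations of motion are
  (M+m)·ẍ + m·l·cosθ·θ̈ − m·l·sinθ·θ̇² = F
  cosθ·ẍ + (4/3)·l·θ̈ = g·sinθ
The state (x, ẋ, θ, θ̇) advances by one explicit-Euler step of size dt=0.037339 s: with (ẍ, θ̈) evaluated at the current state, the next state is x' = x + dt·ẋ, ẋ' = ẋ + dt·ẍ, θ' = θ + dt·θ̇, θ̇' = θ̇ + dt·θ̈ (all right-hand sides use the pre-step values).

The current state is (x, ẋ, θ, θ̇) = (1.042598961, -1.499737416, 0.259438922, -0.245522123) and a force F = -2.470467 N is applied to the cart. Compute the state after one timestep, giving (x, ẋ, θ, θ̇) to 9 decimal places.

sinθ=0.256538291, cosθ=0.966534068
temp = (F + m·l·θ̇²·sinθ)/(M+m) = (-2.470467 + 0.005142029)/0.946429 = -2.604870488
θ̈ = (g·sinθ − cosθ·temp)/(l·(4/3 − m·cos²θ/(M+m))) = 6.099505478
ẍ = temp − m·l·θ̈·cosθ/(M+m) = -4.676083864
Euler: x'=1.042598961+0.037339·-1.499737416=0.986600266, ẋ'=-1.499737416+0.037339·-4.676083864=-1.674337711
       θ'=0.259438922+0.037339·-0.245522123=0.250271371, θ̇'=-0.245522123+0.037339·6.099505478=-0.017772688

(0.986600266, -1.674337711, 0.250271371, -0.017772688)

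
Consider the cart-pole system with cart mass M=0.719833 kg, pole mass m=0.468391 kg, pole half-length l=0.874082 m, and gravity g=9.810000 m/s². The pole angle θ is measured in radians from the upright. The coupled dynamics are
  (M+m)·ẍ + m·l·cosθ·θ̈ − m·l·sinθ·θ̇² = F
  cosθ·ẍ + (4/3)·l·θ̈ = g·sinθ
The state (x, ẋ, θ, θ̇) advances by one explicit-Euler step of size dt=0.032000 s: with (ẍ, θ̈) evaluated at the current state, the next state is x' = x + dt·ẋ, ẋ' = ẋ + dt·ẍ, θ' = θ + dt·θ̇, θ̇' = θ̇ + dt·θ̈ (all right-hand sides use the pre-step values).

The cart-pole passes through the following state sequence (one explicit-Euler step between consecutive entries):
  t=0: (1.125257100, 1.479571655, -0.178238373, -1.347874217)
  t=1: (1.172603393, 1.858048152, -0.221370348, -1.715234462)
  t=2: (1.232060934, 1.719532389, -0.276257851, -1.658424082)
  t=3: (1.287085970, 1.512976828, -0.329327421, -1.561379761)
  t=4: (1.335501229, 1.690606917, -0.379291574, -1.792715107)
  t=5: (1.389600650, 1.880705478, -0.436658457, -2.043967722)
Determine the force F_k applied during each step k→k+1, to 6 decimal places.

step 0→1:
  ẍ = (ẋ'−ẋ)/dt = (1.858048152−1.479571655)/0.032000 = 11.827391
  θ̈ = (θ̇'−θ̇)/dt = (-1.715234462−-1.347874217)/0.032000 = -11.480008
  sinθ=-0.177296, cosθ=0.984158
  F = (M+m)·ẍ + m·l·cosθ·θ̈ − m·l·sinθ·θ̇² = 14.053589 + -4.625594 − -0.131874 = 9.559869
step 1→2:
  ẍ = (ẋ'−ẋ)/dt = (1.719532389−1.858048152)/0.032000 = -4.328618
  θ̈ = (θ̇'−θ̇)/dt = (-1.658424082−-1.715234462)/0.032000 = 1.775324
  sinθ=-0.219567, cosθ=0.975597
  F = (M+m)·ẍ + m·l·cosθ·θ̈ − m·l·sinθ·θ̇² = -5.143367 + 0.709103 − -0.264469 = -4.169796
step 2→3:
  ẍ = (ẋ'−ẋ)/dt = (1.512976828−1.719532389)/0.032000 = -6.454861
  θ̈ = (θ̇'−θ̇)/dt = (-1.561379761−-1.658424082)/0.032000 = 3.032635
  sinθ=-0.272757, cosθ=0.962083
  F = (M+m)·ẍ + m·l·cosθ·θ̈ − m·l·sinθ·θ̇² = -7.669821 + 1.194520 − -0.307134 = -6.168167
step 3→4:
  ẍ = (ẋ'−ẋ)/dt = (1.690606917−1.512976828)/0.032000 = 5.550940
  θ̈ = (θ̇'−θ̇)/dt = (-1.792715107−-1.561379761)/0.032000 = -7.229230
  sinθ=-0.323407, cosθ=0.946260
  F = (M+m)·ẍ + m·l·cosθ·θ̈ − m·l·sinθ·θ̇² = 6.595760 + -2.800678 − -0.322795 = 4.117877
step 4→5:
  ẍ = (ẋ'−ẋ)/dt = (1.880705478−1.690606917)/0.032000 = 5.940580
  θ̈ = (θ̇'−θ̇)/dt = (-2.043967722−-1.792715107)/0.032000 = -7.851644
  sinθ=-0.370262, cosθ=0.928927
  F = (M+m)·ẍ + m·l·cosθ·θ̈ − m·l·sinθ·θ̇² = 7.058740 + -2.986091 − -0.487184 = 4.559833

F_0 = 9.559869 N
F_1 = -4.169796 N
F_2 = -6.168167 N
F_3 = 4.117877 N
F_4 = 4.559833 N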